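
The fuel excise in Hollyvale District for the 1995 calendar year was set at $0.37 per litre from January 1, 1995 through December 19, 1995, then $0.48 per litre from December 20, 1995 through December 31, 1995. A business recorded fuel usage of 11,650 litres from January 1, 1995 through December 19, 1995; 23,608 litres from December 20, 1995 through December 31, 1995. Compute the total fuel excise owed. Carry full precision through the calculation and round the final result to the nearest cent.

$15,642.34

January 1 – December 19, 1995: 11,650 litres at $0.37/litre → $4,310.50
December 20 – December 31, 1995: 23,608 litres at $0.48/litre → $11,331.84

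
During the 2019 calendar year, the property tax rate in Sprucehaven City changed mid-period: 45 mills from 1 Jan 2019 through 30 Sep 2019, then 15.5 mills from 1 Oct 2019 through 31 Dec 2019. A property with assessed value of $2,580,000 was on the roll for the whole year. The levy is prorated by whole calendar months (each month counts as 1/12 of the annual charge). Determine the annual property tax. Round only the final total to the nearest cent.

$97,072.50

1 Jan – 30 Sep 2019: 9 months at 45 mills → $2,580,000 × 4.5% × 9/12 = $87,075.0000
1 Oct – 31 Dec 2019: 3 months at 15.5 mills → $2,580,000 × 1.55% × 3/12 = $9,997.5000
Total = $97,072.5000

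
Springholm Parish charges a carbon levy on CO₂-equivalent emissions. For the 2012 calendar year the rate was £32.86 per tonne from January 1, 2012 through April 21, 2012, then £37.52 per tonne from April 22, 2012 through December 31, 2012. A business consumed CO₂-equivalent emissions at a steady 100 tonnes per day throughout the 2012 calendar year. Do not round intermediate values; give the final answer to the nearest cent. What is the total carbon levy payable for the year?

January 1 – April 21, 2012: 112 days × 100 tonnes/day = 11,200 tonnes at £32.86/tonne → £368,032.00
April 22 – December 31, 2012: 254 days × 100 tonnes/day = 25,400 tonnes at £37.52/tonne → £953,008.00

£1,321,040.00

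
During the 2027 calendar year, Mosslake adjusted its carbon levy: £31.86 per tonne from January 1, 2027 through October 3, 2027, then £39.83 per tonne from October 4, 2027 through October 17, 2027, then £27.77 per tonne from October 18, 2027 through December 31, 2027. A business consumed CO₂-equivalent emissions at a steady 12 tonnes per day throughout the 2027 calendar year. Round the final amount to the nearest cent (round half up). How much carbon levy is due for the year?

£137,204.76

January 1 – October 3, 2027: 276 days × 12 tonnes/day = 3,312 tonnes at £31.86/tonne → £105,520.32
October 4 – October 17, 2027: 14 days × 12 tonnes/day = 168 tonnes at £39.83/tonne → £6,691.44
October 18 – December 31, 2027: 75 days × 12 tonnes/day = 900 tonnes at £27.77/tonne → £24,993.00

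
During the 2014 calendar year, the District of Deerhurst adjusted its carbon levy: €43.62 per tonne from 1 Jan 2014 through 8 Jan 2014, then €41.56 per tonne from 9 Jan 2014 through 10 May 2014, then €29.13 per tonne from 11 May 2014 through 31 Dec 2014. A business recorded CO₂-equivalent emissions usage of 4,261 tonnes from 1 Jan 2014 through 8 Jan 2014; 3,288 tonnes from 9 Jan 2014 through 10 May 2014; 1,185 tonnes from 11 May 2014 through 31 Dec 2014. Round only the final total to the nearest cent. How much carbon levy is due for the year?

€357,033.15

1 Jan – 8 Jan 2014: 4,261 tonnes at €43.62/tonne → €185,864.82
9 Jan – 10 May 2014: 3,288 tonnes at €41.56/tonne → €136,649.28
11 May – 31 Dec 2014: 1,185 tonnes at €29.13/tonne → €34,519.05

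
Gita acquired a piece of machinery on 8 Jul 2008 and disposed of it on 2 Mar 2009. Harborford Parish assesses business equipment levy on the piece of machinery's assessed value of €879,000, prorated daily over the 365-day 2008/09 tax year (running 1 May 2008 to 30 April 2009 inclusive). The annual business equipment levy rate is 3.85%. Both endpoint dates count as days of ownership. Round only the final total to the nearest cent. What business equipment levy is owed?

Days held (8 Jul 2008 – 2 Mar 2009): 238 out of 365
Tax = €879,000 × 3.85% × 238/365 = €22,066.5123

€22,066.51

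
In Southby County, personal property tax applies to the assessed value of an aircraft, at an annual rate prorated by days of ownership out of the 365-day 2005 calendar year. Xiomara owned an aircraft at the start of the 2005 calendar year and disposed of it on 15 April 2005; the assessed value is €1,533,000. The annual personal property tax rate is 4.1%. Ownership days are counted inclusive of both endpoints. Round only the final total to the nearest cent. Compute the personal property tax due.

Days held (1 January – 15 April 2005): 105 out of 365
Tax = €1,533,000 × 4.1% × 105/365 = €18,081.0000

€18,081.00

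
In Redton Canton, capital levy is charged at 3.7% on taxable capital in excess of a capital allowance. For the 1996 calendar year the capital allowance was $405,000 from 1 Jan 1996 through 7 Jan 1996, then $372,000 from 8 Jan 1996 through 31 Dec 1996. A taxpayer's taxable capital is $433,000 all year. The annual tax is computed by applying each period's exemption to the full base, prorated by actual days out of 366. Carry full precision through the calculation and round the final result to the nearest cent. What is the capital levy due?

1 Jan – 7 Jan 1996: 7 days, exemption $405,000 → ($433,000 − $405,000) × 3.7% × 7/366 = $19.8142
8 Jan – 31 Dec 1996: 359 days, exemption $372,000 → ($433,000 − $372,000) × 3.7% × 359/366 = $2,213.8333
Total = $2,233.6475

$2,233.65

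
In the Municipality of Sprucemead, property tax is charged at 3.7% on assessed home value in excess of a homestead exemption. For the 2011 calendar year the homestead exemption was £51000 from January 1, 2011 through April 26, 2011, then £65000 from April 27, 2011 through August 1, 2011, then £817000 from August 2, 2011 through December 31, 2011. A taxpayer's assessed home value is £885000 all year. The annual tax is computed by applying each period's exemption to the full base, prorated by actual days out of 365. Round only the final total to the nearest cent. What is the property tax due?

£18917.64

January 1 – April 26, 2011: 116 days, exemption £51000 → (£885000 − £51000) × 3.7% × 116/365 = £9806.9260
April 27 – August 1, 2011: 97 days, exemption £65000 → (£885000 − £65000) × 3.7% × 97/365 = £8062.9589
August 2 – December 31, 2011: 152 days, exemption £817000 → (£885000 − £817000) × 3.7% × 152/365 = £1047.7589
Total = £18917.6438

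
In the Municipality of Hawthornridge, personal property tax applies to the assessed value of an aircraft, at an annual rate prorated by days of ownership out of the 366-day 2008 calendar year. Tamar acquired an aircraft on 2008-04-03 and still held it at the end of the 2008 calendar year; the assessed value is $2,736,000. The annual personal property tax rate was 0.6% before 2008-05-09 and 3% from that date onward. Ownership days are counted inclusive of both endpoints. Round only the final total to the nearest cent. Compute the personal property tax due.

$54,764.85

2008-04-03 to 2008-05-08: 36 days at 0.6% → $2,736,000 × 0.6% × 36/366 = $1,614.6885
2008-05-09 to 2008-12-31: 237 days at 3% → $2,736,000 × 3% × 237/366 = $53,150.1639
Total = $54,764.8525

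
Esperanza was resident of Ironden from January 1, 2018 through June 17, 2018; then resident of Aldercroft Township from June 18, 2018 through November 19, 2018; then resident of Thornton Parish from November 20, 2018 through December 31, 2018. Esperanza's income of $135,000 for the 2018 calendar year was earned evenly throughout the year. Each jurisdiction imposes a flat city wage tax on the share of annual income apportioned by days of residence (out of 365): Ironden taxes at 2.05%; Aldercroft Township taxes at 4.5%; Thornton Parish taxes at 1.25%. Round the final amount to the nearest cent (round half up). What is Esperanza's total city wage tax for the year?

Ironden, January 1 – June 17, 2018: 168 days → $135,000 × 2.05% × 168/365 = $1,273.8082
Aldercroft Township, June 18 – November 19, 2018: 155 days → $135,000 × 4.5% × 155/365 = $2,579.7945
Thornton Parish, November 20 – December 31, 2018: 42 days → $135,000 × 1.25% × 42/365 = $194.1781
Total = $4,047.7808

$4,047.78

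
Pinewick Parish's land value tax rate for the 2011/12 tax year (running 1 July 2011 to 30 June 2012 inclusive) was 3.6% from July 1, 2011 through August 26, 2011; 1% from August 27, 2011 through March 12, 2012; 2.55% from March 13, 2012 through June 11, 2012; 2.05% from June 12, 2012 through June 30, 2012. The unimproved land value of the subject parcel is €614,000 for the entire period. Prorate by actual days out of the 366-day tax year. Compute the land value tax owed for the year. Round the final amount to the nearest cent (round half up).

€11,327.13

July 1 – August 26, 2011: 57 days at 3.6% → €614,000 × 3.6% × 57/366 = €3,442.4262
August 27, 2011 – March 12, 2012: 199 days at 1% → €614,000 × 1% × 199/366 = €3,338.4153
March 13 – June 11, 2012: 91 days at 2.55% → €614,000 × 2.55% × 91/366 = €3,892.8607
June 12 – June 30, 2012: 19 days at 2.05% → €614,000 × 2.05% × 19/366 = €653.4235
Total = €11,327.1257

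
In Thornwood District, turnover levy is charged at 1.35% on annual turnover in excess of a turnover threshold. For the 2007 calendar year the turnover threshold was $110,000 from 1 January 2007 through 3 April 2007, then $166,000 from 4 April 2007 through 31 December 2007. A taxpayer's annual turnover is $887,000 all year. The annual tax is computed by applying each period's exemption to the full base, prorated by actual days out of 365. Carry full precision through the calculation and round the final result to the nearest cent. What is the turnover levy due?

$9,926.12

1 January – 3 April 2007: 93 days, exemption $110,000 → ($887,000 − $110,000) × 1.35% × 93/365 = $2,672.6671
4 April – 31 December 2007: 272 days, exemption $166,000 → ($887,000 − $166,000) × 1.35% × 272/365 = $7,253.4575
Total = $9,926.1247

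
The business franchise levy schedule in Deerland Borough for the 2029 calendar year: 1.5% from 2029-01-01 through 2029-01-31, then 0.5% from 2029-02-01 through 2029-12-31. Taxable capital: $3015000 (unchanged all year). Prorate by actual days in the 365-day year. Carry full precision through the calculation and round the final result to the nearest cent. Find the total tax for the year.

2029-01-01 to 2029-01-31: 31 days at 1.5% → $3015000 × 1.5% × 31/365 = $3841.0274
2029-02-01 to 2029-12-31: 334 days at 0.5% → $3015000 × 0.5% × 334/365 = $13794.6575
Total = $17635.6849

$17635.68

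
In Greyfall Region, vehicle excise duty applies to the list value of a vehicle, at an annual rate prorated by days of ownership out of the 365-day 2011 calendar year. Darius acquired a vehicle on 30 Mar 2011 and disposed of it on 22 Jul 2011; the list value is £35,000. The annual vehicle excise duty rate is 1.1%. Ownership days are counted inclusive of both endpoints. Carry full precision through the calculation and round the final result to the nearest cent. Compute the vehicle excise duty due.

£121.30

Days held (30 Mar – 22 Jul 2011): 115 out of 365
Tax = £35,000 × 1.1% × 115/365 = £121.3014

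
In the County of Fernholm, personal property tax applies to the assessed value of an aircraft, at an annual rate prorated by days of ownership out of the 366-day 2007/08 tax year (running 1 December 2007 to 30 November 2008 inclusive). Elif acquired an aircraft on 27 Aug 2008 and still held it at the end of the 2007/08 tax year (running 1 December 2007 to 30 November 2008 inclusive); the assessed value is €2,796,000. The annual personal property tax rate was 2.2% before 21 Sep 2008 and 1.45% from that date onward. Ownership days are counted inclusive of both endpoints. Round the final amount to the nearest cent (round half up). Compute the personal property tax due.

€12,066.34

27 Aug – 20 Sep 2008: 25 days at 2.2% → €2,796,000 × 2.2% × 25/366 = €4,201.6393
21 Sep – 30 Nov 2008: 71 days at 1.45% → €2,796,000 × 1.45% × 71/366 = €7,864.7049
Total = €12,066.3443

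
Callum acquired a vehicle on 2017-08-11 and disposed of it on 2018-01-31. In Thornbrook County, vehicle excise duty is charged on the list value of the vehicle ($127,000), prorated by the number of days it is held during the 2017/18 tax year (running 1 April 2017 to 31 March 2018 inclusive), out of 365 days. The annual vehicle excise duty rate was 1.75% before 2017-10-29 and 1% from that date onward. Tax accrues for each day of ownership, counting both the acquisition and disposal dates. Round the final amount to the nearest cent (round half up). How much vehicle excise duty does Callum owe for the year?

$811.58

2017-08-11 to 2017-10-28: 79 days at 1.75% → $127,000 × 1.75% × 79/365 = $481.0342
2017-10-29 to 2018-01-31: 95 days at 1% → $127,000 × 1% × 95/365 = $330.5479
Total = $811.5822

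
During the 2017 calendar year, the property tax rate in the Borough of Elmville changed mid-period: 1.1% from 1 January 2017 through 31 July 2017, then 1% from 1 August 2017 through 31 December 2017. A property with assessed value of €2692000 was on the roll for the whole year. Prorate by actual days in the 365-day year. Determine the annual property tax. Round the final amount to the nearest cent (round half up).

1 January – 31 July 2017: 212 days at 1.1% → €2692000 × 1.1% × 212/365 = €17199.2986
1 August – 31 December 2017: 153 days at 1% → €2692000 × 1% × 153/365 = €11284.2740
Total = €28483.5726

€28483.57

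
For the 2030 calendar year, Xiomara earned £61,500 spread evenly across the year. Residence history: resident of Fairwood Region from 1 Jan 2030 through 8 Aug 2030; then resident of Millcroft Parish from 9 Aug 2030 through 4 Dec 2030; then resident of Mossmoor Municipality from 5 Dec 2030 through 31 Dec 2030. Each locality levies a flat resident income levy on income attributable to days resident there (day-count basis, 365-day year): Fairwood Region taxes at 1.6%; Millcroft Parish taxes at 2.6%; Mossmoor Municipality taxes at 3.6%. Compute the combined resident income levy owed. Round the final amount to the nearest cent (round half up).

£1,273.81

Fairwood Region, 1 Jan – 8 Aug 2030: 220 days → £61,500 × 1.6% × 220/365 = £593.0959
Millcroft Parish, 9 Aug – 4 Dec 2030: 118 days → £61,500 × 2.6% × 118/365 = £516.9370
Mossmoor Municipality, 5 Dec – 31 Dec 2030: 27 days → £61,500 × 3.6% × 27/365 = £163.7753
Total = £1,273.8082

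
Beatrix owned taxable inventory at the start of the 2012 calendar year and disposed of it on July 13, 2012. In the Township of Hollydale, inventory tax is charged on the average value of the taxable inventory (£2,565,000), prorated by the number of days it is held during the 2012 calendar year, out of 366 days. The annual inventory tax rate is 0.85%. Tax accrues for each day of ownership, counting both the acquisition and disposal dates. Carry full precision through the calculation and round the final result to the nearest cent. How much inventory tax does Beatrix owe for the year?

Days held (January 1 – July 13, 2012): 195 out of 366
Tax = £2,565,000 × 0.85% × 195/366 = £11,616.0861

£11,616.09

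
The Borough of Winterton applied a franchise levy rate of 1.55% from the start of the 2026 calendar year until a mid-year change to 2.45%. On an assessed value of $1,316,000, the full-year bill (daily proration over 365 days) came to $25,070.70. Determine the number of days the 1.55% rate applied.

221 days

Let d = days at the first rate; then 365 − d days at the second rate.
$1,316,000 × [1.55%·d + 2.45%·(365−d)] / 365 = $25,070.70
Solving gives d = 221, so the new rate took effect on 10 Aug 2026.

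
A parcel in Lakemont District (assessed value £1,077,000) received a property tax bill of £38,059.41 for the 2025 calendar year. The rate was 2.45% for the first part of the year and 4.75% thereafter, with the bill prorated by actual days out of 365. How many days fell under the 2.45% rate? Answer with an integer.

Let d = days at the first rate; then 365 − d days at the second rate.
£1,077,000 × [2.45%·d + 4.75%·(365−d)] / 365 = £38,059.41
Solving gives d = 193, so the new rate took effect on 13 July 2025.

193 days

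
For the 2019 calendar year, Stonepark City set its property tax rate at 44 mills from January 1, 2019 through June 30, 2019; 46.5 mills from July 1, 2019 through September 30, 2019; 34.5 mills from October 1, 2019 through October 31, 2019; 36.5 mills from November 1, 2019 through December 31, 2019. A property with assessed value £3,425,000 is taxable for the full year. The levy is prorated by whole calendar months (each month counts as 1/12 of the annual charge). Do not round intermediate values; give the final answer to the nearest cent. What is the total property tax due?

January 1 – June 30, 2019: 6 months at 44 mills → £3,425,000 × 4.4% × 6/12 = £75,350.0000
July 1 – September 30, 2019: 3 months at 46.5 mills → £3,425,000 × 4.65% × 3/12 = £39,815.6250
October 1 – October 31, 2019: 1 month at 34.5 mills → £3,425,000 × 3.45% × 1/12 = £9,846.8750
November 1 – December 31, 2019: 2 months at 36.5 mills → £3,425,000 × 3.65% × 2/12 = £20,835.4167
Total = £145,847.9167

£145,847.92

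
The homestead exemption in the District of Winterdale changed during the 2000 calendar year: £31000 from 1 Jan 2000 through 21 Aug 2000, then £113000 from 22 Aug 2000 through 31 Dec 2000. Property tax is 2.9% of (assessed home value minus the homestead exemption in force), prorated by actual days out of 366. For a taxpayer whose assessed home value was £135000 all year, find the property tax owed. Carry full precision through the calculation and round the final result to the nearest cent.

1 Jan – 21 Aug 2000: 234 days, exemption £31000 → (£135000 − £31000) × 2.9% × 234/366 = £1928.2623
22 Aug – 31 Dec 2000: 132 days, exemption £113000 → (£135000 − £113000) × 2.9% × 132/366 = £230.0984
Total = £2158.3607

£2158.36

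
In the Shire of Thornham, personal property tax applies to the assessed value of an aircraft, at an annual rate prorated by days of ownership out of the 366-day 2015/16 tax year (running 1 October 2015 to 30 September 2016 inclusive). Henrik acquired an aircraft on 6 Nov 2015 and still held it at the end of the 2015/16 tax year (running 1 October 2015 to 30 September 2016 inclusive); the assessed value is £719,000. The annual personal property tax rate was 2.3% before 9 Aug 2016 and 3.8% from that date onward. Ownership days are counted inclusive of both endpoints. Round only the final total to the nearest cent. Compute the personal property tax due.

£16,472.17

6 Nov 2015 – 8 Aug 2016: 277 days at 2.3% → £719,000 × 2.3% × 277/366 = £12,515.7077
9 Aug – 30 Sep 2016: 53 days at 3.8% → £719,000 × 3.8% × 53/366 = £3,956.4645
Total = £16,472.1721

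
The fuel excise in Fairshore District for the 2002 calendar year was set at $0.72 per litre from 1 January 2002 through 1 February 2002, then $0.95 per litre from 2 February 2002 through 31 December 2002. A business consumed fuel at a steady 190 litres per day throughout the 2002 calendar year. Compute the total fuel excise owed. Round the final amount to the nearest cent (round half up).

1 January – 1 February 2002: 32 days × 190 litres/day = 6,080 litres at $0.72/litre → $4,377.60
2 February – 31 December 2002: 333 days × 190 litres/day = 63,270 litres at $0.95/litre → $60,106.50

$64,484.10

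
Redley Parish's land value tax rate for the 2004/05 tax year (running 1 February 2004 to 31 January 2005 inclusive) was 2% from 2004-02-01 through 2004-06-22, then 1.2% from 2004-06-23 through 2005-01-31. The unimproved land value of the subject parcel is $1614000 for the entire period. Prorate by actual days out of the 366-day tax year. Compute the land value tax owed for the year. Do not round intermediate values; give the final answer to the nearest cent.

2004-02-01 to 2004-06-22: 143 days at 2% → $1614000 × 2% × 143/366 = $12612.1311
2004-06-23 to 2005-01-31: 223 days at 1.2% → $1614000 × 1.2% × 223/366 = $11800.7213
Total = $24412.8525

$24412.85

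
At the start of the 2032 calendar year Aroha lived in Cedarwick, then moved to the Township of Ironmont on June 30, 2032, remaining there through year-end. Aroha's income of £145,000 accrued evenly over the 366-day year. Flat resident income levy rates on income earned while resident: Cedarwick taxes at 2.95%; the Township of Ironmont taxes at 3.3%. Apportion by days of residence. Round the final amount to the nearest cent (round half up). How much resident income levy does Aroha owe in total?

£4,534.02

Cedarwick, January 1 – June 29, 2032: 181 days → £145,000 × 2.95% × 181/366 = £2,115.3757
The Township of Ironmont, June 30 – December 31, 2032: 185 days → £145,000 × 3.3% × 185/366 = £2,418.6475
Total = £4,534.0232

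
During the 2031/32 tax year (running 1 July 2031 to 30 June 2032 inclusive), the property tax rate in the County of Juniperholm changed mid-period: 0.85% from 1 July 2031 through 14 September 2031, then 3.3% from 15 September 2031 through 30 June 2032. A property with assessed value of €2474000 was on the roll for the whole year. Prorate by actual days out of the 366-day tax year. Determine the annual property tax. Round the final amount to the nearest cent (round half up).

€69055.69

1 July – 14 September 2031: 76 days at 0.85% → €2474000 × 0.85% × 76/366 = €4366.6776
15 September 2031 – 30 June 2032: 290 days at 3.3% → €2474000 × 3.3% × 290/366 = €64689.0164
Total = €69055.6940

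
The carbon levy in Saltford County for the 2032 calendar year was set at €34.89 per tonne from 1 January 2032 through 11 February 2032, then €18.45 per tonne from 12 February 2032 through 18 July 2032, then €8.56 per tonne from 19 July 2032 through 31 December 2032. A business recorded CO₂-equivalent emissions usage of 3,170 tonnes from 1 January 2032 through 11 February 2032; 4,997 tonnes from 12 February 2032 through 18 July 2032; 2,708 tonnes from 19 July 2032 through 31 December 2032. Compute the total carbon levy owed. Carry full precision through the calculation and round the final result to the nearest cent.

1 January – 11 February 2032: 3,170 tonnes at €34.89/tonne → €110601.30
12 February – 18 July 2032: 4,997 tonnes at €18.45/tonne → €92194.65
19 July – 31 December 2032: 2,708 tonnes at €8.56/tonne → €23180.48

€225976.43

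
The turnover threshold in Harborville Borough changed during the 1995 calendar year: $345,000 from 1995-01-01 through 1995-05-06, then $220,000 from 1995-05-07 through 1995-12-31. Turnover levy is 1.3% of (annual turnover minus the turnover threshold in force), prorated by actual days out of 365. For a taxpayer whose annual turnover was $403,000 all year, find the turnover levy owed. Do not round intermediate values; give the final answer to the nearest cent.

$1,818.04

1995-01-01 to 1995-05-06: 126 days, exemption $345,000 → ($403,000 − $345,000) × 1.3% × 126/365 = $260.2849
1995-05-07 to 1995-12-31: 239 days, exemption $220,000 → ($403,000 − $220,000) × 1.3% × 239/365 = $1,557.7562
Total = $1,818.0411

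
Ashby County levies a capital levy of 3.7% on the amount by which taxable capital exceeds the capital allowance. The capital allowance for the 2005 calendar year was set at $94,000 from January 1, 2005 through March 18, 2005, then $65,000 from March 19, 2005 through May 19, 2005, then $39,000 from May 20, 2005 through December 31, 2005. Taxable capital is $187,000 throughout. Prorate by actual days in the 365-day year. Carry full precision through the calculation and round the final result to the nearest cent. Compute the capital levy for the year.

$4,883.29

January 1 – March 18, 2005: 77 days, exemption $94,000 → ($187,000 − $94,000) × 3.7% × 77/365 = $725.9096
March 19 – May 19, 2005: 62 days, exemption $65,000 → ($187,000 − $65,000) × 3.7% × 62/365 = $766.7616
May 20 – December 31, 2005: 226 days, exemption $39,000 → ($187,000 − $39,000) × 3.7% × 226/365 = $3,390.6192
Total = $4,883.2904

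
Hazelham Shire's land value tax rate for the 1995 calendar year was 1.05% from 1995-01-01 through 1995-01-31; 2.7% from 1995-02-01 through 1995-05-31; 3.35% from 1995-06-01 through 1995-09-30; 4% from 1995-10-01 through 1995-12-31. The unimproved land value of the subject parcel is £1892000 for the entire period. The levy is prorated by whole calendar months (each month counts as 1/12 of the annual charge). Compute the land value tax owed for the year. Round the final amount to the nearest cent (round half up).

£58730.83

1995-01-01 to 1995-01-31: 1 month at 1.05% → £1892000 × 1.05% × 1/12 = £1655.5000
1995-02-01 to 1995-05-31: 4 months at 2.7% → £1892000 × 2.7% × 4/12 = £17028.0000
1995-06-01 to 1995-09-30: 4 months at 3.35% → £1892000 × 3.35% × 4/12 = £21127.3333
1995-10-01 to 1995-12-31: 3 months at 4% → £1892000 × 4% × 3/12 = £18920.0000
Total = £58730.8333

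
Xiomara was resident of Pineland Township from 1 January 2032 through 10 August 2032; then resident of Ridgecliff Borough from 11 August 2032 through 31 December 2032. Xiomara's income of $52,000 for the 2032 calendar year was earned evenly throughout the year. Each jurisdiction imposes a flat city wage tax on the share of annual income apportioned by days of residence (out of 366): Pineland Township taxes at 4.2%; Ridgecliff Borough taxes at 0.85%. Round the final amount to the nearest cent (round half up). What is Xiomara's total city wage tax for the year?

Pineland Township, 1 January – 10 August 2032: 223 days → $52,000 × 4.2% × 223/366 = $1,330.6885
Ridgecliff Borough, 11 August – 31 December 2032: 143 days → $52,000 × 0.85% × 143/366 = $172.6940
Total = $1,503.3825

$1,503.38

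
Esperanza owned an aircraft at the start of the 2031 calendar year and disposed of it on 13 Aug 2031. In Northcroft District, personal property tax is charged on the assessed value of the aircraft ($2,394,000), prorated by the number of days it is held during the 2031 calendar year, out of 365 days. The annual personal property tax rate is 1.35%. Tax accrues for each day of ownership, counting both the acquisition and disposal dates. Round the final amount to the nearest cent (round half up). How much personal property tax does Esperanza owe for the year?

$19,922.67

Days held (1 Jan – 13 Aug 2031): 225 out of 365
Tax = $2,394,000 × 1.35% × 225/365 = $19,922.6712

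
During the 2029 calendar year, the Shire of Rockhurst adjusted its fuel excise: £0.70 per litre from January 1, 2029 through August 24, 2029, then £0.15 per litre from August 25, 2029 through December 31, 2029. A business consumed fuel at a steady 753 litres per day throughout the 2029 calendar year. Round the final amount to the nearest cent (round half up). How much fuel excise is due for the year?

£138966.15

January 1 – August 24, 2029: 236 days × 753 litres/day = 177,708 litres at £0.70/litre → £124395.60
August 25 – December 31, 2029: 129 days × 753 litres/day = 97,137 litres at £0.15/litre → £14570.55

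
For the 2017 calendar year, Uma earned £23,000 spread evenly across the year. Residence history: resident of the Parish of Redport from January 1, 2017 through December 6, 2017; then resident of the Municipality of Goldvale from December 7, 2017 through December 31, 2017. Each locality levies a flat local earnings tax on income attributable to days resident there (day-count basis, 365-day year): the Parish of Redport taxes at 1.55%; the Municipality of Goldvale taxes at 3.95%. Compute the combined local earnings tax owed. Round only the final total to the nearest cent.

£394.31

The Parish of Redport, January 1 – December 6, 2017: 340 days → £23,000 × 1.55% × 340/365 = £332.0822
The Municipality of Goldvale, December 7 – December 31, 2017: 25 days → £23,000 × 3.95% × 25/365 = £62.2260
Total = £394.3082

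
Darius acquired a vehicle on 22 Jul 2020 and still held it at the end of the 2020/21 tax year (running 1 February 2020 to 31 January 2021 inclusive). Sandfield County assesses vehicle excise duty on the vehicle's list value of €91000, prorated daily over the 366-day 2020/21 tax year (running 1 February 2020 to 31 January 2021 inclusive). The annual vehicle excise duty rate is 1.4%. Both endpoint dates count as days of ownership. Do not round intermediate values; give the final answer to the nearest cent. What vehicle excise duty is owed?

Days held (22 Jul 2020 – 31 Jan 2021): 194 out of 366
Tax = €91000 × 1.4% × 194/366 = €675.2896

€675.29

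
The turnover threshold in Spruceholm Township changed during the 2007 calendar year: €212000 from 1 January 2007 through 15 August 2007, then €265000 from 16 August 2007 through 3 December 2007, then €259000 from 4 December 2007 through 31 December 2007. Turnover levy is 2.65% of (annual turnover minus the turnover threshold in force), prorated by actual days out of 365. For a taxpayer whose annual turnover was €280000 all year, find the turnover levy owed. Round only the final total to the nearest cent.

1 January – 15 August 2007: 227 days, exemption €212000 → (€280000 − €212000) × 2.65% × 227/365 = €1120.6959
16 August – 3 December 2007: 110 days, exemption €265000 → (€280000 − €265000) × 2.65% × 110/365 = €119.7945
4 December – 31 December 2007: 28 days, exemption €259000 → (€280000 − €259000) × 2.65% × 28/365 = €42.6904
Total = €1283.1808

€1283.18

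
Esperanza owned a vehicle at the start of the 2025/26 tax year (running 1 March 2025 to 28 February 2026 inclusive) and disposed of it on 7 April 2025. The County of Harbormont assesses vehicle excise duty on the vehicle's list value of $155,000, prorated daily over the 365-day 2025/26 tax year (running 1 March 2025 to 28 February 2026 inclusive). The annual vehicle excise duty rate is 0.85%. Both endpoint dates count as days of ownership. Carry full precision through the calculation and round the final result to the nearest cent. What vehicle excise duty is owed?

$137.16

Days held (1 March – 7 April 2025): 38 out of 365
Tax = $155,000 × 0.85% × 38/365 = $137.1644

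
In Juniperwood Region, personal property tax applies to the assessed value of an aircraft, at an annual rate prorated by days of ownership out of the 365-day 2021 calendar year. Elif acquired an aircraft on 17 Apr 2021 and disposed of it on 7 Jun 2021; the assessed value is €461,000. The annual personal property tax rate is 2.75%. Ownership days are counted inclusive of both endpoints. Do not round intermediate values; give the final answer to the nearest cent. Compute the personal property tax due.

Days held (17 Apr – 7 Jun 2021): 52 out of 365
Tax = €461,000 × 2.75% × 52/365 = €1,806.1096

€1,806.11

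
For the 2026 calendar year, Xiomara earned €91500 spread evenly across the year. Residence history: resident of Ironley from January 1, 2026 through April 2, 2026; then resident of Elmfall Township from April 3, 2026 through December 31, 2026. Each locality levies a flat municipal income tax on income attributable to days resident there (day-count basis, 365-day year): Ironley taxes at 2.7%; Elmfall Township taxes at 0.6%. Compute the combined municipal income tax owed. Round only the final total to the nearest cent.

Ironley, January 1 – April 2, 2026: 92 days → €91500 × 2.7% × 92/365 = €622.7014
Elmfall Township, April 3 – December 31, 2026: 273 days → €91500 × 0.6% × 273/365 = €410.6219
Total = €1033.3233

€1033.32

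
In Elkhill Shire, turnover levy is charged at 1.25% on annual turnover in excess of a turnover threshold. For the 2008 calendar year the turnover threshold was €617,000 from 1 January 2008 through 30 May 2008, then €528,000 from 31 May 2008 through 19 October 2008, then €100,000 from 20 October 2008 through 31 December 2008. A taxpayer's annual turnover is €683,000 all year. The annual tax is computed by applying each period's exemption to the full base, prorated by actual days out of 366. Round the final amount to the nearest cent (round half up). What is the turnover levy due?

1 January – 30 May 2008: 151 days, exemption €617,000 → (€683,000 − €617,000) × 1.25% × 151/366 = €340.3689
31 May – 19 October 2008: 142 days, exemption €528,000 → (€683,000 − €528,000) × 1.25% × 142/366 = €751.7077
20 October – 31 December 2008: 73 days, exemption €100,000 → (€683,000 − €100,000) × 1.25% × 73/366 = €1,453.5178
Total = €2,545.5943

€2,545.59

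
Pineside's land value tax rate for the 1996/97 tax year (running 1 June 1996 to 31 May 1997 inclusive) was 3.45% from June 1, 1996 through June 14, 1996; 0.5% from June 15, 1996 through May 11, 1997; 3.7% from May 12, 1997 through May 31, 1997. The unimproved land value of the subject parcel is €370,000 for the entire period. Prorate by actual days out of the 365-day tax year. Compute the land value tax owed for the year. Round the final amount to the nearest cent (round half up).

€2,917.42

June 1 – June 14, 1996: 14 days at 3.45% → €370,000 × 3.45% × 14/365 = €489.6164
June 15, 1996 – May 11, 1997: 331 days at 0.5% → €370,000 × 0.5% × 331/365 = €1,677.6712
May 12 – May 31, 1997: 20 days at 3.7% → €370,000 × 3.7% × 20/365 = €750.1370
Total = €2,917.4247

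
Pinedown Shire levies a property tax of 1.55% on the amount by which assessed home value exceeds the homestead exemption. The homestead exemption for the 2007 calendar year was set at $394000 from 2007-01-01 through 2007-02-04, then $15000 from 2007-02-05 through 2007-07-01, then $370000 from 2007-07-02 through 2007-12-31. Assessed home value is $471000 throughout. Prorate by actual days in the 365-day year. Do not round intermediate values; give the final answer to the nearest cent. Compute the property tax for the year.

2007-01-01 to 2007-02-04: 35 days, exemption $394000 → ($471000 − $394000) × 1.55% × 35/365 = $114.4452
2007-02-05 to 2007-07-01: 147 days, exemption $15000 → ($471000 − $15000) × 1.55% × 147/365 = $2846.5644
2007-07-02 to 2007-12-31: 183 days, exemption $370000 → ($471000 − $370000) × 1.55% × 183/365 = $784.8945
Total = $3745.9041

$3745.90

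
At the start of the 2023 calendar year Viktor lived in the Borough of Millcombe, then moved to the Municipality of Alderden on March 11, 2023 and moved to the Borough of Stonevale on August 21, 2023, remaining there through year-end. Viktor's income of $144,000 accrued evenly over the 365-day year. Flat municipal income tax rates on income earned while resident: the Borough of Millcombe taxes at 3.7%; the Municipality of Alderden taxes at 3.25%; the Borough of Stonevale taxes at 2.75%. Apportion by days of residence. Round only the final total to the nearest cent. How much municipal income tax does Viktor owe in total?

The Borough of Millcombe, January 1 – March 10, 2023: 69 days → $144,000 × 3.7% × 69/365 = $1,007.2110
The Municipality of Alderden, March 11 – August 20, 2023: 163 days → $144,000 × 3.25% × 163/365 = $2,089.9726
The Borough of Stonevale, August 21 – December 31, 2023: 133 days → $144,000 × 2.75% × 133/365 = $1,442.9589
Total = $4,540.1425

$4,540.14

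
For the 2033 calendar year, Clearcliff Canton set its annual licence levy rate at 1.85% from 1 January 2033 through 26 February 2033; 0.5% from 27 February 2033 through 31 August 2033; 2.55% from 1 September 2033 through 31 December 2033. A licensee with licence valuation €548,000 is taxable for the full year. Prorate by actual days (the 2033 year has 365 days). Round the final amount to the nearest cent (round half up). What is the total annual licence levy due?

1 January – 26 February 2033: 57 days at 1.85% → €548,000 × 1.85% × 57/365 = €1,583.1945
27 February – 31 August 2033: 186 days at 0.5% → €548,000 × 0.5% × 186/365 = €1,396.2740
1 September – 31 December 2033: 122 days at 2.55% → €548,000 × 2.55% × 122/365 = €4,670.7616
Total = €7,650.2301

€7,650.23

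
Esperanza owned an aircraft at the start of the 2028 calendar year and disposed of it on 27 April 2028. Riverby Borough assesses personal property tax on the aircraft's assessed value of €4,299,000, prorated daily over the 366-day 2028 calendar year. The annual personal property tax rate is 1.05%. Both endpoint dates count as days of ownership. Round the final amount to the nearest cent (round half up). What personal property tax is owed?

Days held (1 January – 27 April 2028): 118 out of 366
Tax = €4,299,000 × 1.05% × 118/366 = €14,553.1721

€14,553.17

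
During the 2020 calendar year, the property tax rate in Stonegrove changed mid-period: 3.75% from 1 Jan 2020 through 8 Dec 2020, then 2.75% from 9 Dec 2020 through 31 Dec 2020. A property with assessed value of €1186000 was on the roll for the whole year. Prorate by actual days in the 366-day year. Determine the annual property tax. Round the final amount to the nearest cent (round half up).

1 Jan – 8 Dec 2020: 343 days at 3.75% → €1186000 × 3.75% × 343/366 = €41680.1230
9 Dec – 31 Dec 2020: 23 days at 2.75% → €1186000 × 2.75% × 23/366 = €2049.5765
Total = €43729.6995

€43729.70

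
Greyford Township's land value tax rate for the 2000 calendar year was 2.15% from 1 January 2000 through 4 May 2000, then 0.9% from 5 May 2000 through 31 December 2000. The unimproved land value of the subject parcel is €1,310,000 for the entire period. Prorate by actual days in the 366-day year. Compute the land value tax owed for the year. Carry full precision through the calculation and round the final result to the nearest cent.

1 January – 4 May 2000: 125 days at 2.15% → €1,310,000 × 2.15% × 125/366 = €9,619.1940
5 May – 31 December 2000: 241 days at 0.9% → €1,310,000 × 0.9% × 241/366 = €7,763.3607
Total = €17,382.5546

€17,382.55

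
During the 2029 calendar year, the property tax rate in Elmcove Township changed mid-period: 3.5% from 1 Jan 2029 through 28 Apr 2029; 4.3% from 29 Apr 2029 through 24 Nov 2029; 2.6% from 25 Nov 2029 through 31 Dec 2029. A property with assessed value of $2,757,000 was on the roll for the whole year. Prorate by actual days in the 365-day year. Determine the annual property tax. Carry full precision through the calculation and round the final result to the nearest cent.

1 Jan – 28 Apr 2029: 118 days at 3.5% → $2,757,000 × 3.5% × 118/365 = $31,195.6438
29 Apr – 24 Nov 2029: 210 days at 4.3% → $2,757,000 × 4.3% × 210/365 = $68,207.4247
25 Nov – 31 Dec 2029: 37 days at 2.6% → $2,757,000 × 2.6% × 37/365 = $7,266.3945
Total = $106,669.4630

$106,669.46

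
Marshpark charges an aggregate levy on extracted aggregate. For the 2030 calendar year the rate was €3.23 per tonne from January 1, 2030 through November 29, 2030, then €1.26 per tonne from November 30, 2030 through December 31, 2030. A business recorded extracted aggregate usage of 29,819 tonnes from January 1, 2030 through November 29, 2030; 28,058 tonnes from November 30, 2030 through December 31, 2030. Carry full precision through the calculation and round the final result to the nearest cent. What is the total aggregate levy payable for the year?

€131,668.45

January 1 – November 29, 2030: 29,819 tonnes at €3.23/tonne → €96,315.37
November 30 – December 31, 2030: 28,058 tonnes at €1.26/tonne → €35,353.08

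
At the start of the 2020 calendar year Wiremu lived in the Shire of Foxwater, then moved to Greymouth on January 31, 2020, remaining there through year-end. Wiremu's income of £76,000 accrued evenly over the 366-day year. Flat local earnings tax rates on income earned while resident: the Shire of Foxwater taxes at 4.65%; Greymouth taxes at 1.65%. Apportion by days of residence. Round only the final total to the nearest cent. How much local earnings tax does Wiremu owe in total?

The Shire of Foxwater, January 1 – January 30, 2020: 30 days → £76,000 × 4.65% × 30/366 = £289.6721
Greymouth, January 31 – December 31, 2020: 336 days → £76,000 × 1.65% × 336/366 = £1,151.2131
Total = £1,440.8852

£1,440.89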